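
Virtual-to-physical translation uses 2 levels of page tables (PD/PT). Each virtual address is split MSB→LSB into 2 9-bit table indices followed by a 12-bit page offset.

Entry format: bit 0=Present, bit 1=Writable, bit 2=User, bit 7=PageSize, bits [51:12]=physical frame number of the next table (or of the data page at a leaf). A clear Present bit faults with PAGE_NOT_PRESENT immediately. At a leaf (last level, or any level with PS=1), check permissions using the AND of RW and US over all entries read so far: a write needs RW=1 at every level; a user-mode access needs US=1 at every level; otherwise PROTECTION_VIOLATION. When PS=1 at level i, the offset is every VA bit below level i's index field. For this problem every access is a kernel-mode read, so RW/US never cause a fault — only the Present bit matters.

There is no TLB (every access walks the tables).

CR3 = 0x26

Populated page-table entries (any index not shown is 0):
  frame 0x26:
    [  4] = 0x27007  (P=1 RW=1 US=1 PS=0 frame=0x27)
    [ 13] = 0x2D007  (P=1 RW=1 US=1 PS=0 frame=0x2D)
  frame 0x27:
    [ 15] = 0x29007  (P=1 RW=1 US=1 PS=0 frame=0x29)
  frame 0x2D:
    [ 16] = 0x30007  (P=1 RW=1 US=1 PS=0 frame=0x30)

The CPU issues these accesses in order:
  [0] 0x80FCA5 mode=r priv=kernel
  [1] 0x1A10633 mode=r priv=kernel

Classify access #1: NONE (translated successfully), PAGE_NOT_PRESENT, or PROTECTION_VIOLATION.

Per-access translation:
#0 VA=0x80FCA5 (r,kernel):
  [0] read 0x26 idx=4: raw=0x27007 flags P=1 W=1 U=1 S=0
  [1] read 0x27 idx=15: raw=0x29007 flags P=1 W=1 U=1 S=0
  ⇒ phys 0x29CA5  [2 reads]
#1 VA=0x1A10633 (r,kernel):
  [0] read 0x26 idx=13: raw=0x2D007 flags P=1 W=1 U=1 S=0
  [1] read 0x2D idx=16: raw=0x30007 flags P=1 W=1 U=1 S=0
  ⇒ phys 0x30633  [2 reads]

Access #1 fault: NONE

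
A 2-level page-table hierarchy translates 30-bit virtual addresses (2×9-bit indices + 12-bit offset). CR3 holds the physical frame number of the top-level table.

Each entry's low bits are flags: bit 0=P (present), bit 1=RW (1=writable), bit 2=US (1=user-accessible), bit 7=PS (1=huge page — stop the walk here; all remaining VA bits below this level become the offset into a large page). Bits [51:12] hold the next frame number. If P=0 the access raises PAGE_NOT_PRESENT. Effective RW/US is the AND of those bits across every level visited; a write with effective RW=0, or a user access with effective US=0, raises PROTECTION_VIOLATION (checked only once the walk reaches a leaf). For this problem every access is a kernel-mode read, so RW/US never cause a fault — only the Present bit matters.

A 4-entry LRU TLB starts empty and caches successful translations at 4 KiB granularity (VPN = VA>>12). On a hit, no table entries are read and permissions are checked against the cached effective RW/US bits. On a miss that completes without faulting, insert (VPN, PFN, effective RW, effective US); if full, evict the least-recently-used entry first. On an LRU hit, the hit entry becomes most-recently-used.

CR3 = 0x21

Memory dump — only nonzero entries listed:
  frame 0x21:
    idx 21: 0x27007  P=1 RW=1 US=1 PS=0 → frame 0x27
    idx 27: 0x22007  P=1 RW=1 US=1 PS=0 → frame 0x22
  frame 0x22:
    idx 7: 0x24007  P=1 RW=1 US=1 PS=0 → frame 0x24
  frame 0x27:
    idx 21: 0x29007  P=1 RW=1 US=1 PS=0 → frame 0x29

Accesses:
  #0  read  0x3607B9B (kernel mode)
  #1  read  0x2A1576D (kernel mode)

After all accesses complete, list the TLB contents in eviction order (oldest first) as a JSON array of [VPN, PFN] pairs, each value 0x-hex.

Walk each access:
#0 VA=0x3607B9B (r,kernel):
  L0: frame=0x21 idx=27 entry=0x22007 [P=1 RW=1 US=1 PS=0]
  L1: frame=0x22 idx=7 entry=0x24007 [P=1 RW=1 US=1 PS=0]
  ⇒ phys 0x24B9B  [2 reads]
#1 VA=0x2A1576D (r,kernel):
  L0: frame=0x21 idx=21 entry=0x27007 [P=1 RW=1 US=1 PS=0]
  L1: frame=0x27 idx=21 entry=0x29007 [P=1 RW=1 US=1 PS=0]
  ⇒ phys 0x2976D  [2 reads]

TLB: [["0x3607", "0x24"], ["0x2A15", "0x29"]]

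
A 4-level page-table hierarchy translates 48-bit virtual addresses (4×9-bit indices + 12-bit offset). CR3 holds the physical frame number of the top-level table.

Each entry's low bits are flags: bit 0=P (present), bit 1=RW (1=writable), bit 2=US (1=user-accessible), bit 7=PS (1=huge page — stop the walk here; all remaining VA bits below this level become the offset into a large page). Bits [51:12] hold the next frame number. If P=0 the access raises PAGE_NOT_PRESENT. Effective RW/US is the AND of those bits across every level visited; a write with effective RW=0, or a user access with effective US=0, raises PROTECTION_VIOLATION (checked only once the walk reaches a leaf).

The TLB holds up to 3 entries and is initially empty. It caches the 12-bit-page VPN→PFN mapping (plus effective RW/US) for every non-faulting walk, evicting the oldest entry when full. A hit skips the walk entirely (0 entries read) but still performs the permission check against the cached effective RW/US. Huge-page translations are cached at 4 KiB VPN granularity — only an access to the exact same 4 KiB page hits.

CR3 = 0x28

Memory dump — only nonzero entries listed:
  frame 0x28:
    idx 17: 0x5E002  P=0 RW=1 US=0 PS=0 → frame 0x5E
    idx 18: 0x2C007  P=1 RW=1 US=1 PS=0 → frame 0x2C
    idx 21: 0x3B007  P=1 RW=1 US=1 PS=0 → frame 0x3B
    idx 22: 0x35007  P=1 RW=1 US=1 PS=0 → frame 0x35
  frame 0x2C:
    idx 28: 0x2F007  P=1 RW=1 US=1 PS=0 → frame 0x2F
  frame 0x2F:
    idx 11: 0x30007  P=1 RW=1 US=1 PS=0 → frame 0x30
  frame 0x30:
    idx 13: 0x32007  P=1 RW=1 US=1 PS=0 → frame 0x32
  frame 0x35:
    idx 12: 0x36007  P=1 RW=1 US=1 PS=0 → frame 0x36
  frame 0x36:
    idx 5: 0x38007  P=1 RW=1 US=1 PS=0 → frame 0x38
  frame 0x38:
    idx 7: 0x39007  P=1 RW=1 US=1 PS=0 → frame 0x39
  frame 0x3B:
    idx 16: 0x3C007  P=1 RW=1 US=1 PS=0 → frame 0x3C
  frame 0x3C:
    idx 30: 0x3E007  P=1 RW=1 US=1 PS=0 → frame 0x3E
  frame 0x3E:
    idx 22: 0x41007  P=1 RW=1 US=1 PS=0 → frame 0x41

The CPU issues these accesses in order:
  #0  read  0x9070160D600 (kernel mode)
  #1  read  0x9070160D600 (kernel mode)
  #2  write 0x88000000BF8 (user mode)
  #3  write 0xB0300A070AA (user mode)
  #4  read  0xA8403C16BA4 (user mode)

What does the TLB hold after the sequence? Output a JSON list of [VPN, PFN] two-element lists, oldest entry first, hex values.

Walk each access:
#0 VA=0x9070160D600 (r,kernel):
  L0: frame=0x28 idx=18 entry=0x2C007 [P=1 RW=1 US=1 PS=0]
  L1: frame=0x2C idx=28 entry=0x2F007 [P=1 RW=1 US=1 PS=0]
  L2: frame=0x2F idx=11 entry=0x30007 [P=1 RW=1 US=1 PS=0]
  L3: frame=0x30 idx=13 entry=0x32007 [P=1 RW=1 US=1 PS=0]
  ⇒ phys 0x32600  [4 reads]
#1 VA=0x9070160D600 (r,kernel):
  TLB hit vpn=0x9070160D → PA=0x32600
#2 VA=0x88000000BF8 (w,user):
  L0: frame=0x28 idx=17 entry=0x5E002 [P=0 RW=1 US=0 PS=0]
  → PAGE_NOT_PRESENT  (1 entries read)
#3 VA=0xB0300A070AA (w,user):
  L0: frame=0x28 idx=22 entry=0x35007 [P=1 RW=1 US=1 PS=0]
  L1: frame=0x35 idx=12 entry=0x36007 [P=1 RW=1 US=1 PS=0]
  L2: frame=0x36 idx=5 entry=0x38007 [P=1 RW=1 US=1 PS=0]
  L3: frame=0x38 idx=7 entry=0x39007 [P=1 RW=1 US=1 PS=0]
  ⇒ phys 0x390AA  [4 reads]
#4 VA=0xA8403C16BA4 (r,user):
  L0: frame=0x28 idx=21 entry=0x3B007 [P=1 RW=1 US=1 PS=0]
  L1: frame=0x3B idx=16 entry=0x3C007 [P=1 RW=1 US=1 PS=0]
  L2: frame=0x3C idx=30 entry=0x3E007 [P=1 RW=1 US=1 PS=0]
  L3: frame=0x3E idx=22 entry=0x41007 [P=1 RW=1 US=1 PS=0]
  ⇒ phys 0x41BA4  [4 reads]

TLB: [["0x9070160D", "0x32"], ["0xB0300A07", "0x39"], ["0xA8403C16", "0x41"]]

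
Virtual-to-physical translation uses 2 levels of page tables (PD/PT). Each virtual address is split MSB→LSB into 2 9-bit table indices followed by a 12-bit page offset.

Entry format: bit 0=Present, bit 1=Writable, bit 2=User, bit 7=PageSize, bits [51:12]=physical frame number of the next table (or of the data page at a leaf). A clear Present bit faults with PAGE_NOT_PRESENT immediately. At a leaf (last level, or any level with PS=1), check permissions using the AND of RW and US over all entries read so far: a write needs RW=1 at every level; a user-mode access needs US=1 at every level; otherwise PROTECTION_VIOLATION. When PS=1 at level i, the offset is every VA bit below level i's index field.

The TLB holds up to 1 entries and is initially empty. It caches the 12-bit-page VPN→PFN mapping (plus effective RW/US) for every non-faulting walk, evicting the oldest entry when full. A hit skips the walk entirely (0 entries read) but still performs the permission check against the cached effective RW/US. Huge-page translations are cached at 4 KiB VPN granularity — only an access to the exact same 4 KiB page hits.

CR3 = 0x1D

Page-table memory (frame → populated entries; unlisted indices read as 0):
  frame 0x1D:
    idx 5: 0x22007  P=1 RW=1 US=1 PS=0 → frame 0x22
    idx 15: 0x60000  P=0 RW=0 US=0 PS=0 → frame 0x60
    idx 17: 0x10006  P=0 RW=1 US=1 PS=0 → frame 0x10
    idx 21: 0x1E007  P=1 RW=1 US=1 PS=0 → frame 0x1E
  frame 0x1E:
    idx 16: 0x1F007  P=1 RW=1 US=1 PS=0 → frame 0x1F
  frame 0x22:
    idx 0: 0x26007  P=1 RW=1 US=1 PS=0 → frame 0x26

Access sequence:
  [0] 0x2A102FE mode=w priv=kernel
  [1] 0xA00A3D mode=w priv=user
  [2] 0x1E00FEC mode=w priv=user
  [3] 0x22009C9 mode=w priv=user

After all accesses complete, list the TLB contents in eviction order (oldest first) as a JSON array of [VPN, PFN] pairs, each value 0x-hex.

Per-access translation:
#0 VA=0x2A102FE (w,kernel):
  lvl0: tbl 0x1D, slot 21 ⇒ 0x1E007 (P1/RW1/US1/PS0)
  lvl1: tbl 0x1E, slot 16 ⇒ 0x1F007 (P1/RW1/US1/PS0)
  → PA=0x1F2FE  (2 entries read)
#1 VA=0xA00A3D (w,user):
  lvl0: tbl 0x1D, slot 5 ⇒ 0x22007 (P1/RW1/US1/PS0)
  lvl1: tbl 0x22, slot 0 ⇒ 0x26007 (P1/RW1/US1/PS0)
  → PA=0x26A3D  (2 entries read)
#2 VA=0x1E00FEC (w,user):
  lvl0: tbl 0x1D, slot 15 ⇒ 0x60000 (P0/RW0/US0/PS0)
  ⇒ fault: PAGE_NOT_PRESENT  — 1 lookups
#3 VA=0x22009C9 (w,user):
  lvl0: tbl 0x1D, slot 17 ⇒ 0x10006 (P0/RW1/US1/PS0)
  ⇒ fault: PAGE_NOT_PRESENT  — 1 lookups

TLB: [["0xA00", "0x26"]]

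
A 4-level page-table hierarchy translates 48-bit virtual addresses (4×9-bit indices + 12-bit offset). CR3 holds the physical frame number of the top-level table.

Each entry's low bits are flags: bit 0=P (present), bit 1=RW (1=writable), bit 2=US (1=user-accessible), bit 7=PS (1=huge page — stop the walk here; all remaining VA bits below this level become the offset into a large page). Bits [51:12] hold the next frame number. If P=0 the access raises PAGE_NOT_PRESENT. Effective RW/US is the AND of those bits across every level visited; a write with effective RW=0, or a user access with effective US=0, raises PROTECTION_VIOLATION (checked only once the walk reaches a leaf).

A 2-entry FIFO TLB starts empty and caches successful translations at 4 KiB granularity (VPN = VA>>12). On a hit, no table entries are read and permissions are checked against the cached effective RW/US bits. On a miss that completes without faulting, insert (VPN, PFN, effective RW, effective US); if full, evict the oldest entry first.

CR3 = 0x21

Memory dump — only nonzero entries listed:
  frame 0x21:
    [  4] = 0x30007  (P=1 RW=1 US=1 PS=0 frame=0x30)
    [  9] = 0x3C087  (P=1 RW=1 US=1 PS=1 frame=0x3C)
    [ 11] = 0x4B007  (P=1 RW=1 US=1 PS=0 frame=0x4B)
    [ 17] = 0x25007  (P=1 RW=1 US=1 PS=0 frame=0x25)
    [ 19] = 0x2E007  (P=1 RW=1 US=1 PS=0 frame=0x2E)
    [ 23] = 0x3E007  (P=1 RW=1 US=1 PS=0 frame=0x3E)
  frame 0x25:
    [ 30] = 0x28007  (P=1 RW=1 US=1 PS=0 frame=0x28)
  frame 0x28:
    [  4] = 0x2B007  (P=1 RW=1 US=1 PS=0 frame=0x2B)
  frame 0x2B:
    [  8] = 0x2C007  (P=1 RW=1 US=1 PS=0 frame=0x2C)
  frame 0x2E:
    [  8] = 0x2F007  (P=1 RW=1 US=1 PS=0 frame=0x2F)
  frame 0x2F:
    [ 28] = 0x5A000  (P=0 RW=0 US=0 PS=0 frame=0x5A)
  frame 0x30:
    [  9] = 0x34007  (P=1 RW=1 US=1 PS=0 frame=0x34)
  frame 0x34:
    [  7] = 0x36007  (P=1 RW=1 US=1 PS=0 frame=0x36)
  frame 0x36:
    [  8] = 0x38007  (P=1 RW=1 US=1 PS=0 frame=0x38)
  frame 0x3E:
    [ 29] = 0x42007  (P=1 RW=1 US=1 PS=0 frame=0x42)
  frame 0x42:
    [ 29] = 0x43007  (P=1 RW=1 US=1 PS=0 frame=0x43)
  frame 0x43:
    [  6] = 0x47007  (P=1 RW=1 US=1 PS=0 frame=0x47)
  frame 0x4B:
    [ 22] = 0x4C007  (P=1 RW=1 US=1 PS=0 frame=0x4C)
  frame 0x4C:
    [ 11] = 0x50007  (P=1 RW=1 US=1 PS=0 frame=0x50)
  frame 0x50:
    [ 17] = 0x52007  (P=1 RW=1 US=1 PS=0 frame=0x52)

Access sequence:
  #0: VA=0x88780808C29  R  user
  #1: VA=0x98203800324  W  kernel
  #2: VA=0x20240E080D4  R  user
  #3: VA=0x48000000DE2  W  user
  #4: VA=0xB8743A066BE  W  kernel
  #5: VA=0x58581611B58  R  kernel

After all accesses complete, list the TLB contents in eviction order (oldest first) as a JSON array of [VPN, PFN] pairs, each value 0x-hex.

Per-access translation:
#0 VA=0x88780808C29 (r,user):
  lvl0: tbl 0x21, slot 17 ⇒ 0x25007 (P1/RW1/US1/PS0)
  lvl1: tbl 0x25, slot 30 ⇒ 0x28007 (P1/RW1/US1/PS0)
  lvl2: tbl 0x28, slot 4 ⇒ 0x2B007 (P1/RW1/US1/PS0)
  lvl3: tbl 0x2B, slot 8 ⇒ 0x2C007 (P1/RW1/US1/PS0)
  ✓ 0x2CC29  — 4 lookups
#1 VA=0x98203800324 (w,kernel):
  lvl0: tbl 0x21, slot 19 ⇒ 0x2E007 (P1/RW1/US1/PS0)
  lvl1: tbl 0x2E, slot 8 ⇒ 0x2F007 (P1/RW1/US1/PS0)
  lvl2: tbl 0x2F, slot 28 ⇒ 0x5A000 (P0/RW0/US0/PS0)
  → PAGE_NOT_PRESENT  (3 entries read)
#2 VA=0x20240E080D4 (r,user):
  lvl0: tbl 0x21, slot 4 ⇒ 0x30007 (P1/RW1/US1/PS0)
  lvl1: tbl 0x30, slot 9 ⇒ 0x34007 (P1/RW1/US1/PS0)
  lvl2: tbl 0x34, slot 7 ⇒ 0x36007 (P1/RW1/US1/PS0)
  lvl3: tbl 0x36, slot 8 ⇒ 0x38007 (P1/RW1/US1/PS0)
  ✓ 0x380D4  — 4 lookups
#3 VA=0x48000000DE2 (w,user):
  lvl0: tbl 0x21, slot 9 ⇒ 0x3C087 (P1/RW1/US1/PS1)
  ✓ 0x3CDE2 (huge @L0)  — 1 lookups
#4 VA=0xB8743A066BE (w,kernel):
  lvl0: tbl 0x21, slot 23 ⇒ 0x3E007 (P1/RW1/US1/PS0)
  lvl1: tbl 0x3E, slot 29 ⇒ 0x42007 (P1/RW1/US1/PS0)
  lvl2: tbl 0x42, slot 29 ⇒ 0x43007 (P1/RW1/US1/PS0)
  lvl3: tbl 0x43, slot 6 ⇒ 0x47007 (P1/RW1/US1/PS0)
  ✓ 0x476BE  — 4 lookups
#5 VA=0x58581611B58 (r,kernel):
  lvl0: tbl 0x21, slot 11 ⇒ 0x4B007 (P1/RW1/US1/PS0)
  lvl1: tbl 0x4B, slot 22 ⇒ 0x4C007 (P1/RW1/US1/PS0)
  lvl2: tbl 0x4C, slot 11 ⇒ 0x50007 (P1/RW1/US1/PS0)
  lvl3: tbl 0x50, slot 17 ⇒ 0x52007 (P1/RW1/US1/PS0)
  ✓ 0x52B58  — 4 lookups

TLB: [["0xB8743A06", "0x47"], ["0x58581611", "0x52"]]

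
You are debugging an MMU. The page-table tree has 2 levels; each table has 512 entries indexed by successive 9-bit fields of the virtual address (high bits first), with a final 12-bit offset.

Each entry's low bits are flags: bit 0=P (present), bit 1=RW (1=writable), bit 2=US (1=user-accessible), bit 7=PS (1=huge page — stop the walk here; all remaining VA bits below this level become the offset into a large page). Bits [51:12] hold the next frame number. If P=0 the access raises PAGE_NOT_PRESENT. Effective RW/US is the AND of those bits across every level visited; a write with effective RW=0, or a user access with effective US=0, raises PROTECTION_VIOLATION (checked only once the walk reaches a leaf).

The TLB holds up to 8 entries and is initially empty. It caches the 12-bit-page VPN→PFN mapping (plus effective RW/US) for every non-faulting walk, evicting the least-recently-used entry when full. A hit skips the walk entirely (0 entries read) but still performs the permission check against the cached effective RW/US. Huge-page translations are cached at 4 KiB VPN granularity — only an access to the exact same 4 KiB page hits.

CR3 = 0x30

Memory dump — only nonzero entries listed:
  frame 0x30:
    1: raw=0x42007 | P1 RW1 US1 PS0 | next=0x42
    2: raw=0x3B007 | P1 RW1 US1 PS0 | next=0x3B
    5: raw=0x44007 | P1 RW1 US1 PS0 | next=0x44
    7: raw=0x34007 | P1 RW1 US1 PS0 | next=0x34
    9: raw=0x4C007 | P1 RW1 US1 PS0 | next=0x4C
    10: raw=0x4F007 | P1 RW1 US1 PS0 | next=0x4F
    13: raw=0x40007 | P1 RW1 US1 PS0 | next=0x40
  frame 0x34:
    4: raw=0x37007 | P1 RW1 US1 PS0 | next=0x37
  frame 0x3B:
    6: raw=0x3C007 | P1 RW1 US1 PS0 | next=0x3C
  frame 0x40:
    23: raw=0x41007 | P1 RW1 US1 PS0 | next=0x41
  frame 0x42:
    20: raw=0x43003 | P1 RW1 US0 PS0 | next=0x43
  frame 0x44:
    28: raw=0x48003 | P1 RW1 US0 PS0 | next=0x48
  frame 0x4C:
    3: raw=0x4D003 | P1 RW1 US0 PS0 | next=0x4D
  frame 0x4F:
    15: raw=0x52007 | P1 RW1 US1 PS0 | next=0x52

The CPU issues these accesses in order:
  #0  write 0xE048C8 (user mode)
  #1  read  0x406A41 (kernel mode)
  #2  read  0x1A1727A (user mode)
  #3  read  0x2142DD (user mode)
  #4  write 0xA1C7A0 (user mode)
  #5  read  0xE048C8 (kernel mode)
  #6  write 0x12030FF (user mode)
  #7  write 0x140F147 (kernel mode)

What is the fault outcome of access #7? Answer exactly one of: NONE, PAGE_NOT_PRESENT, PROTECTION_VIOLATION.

Walk each access:
#0 VA=0xE048C8 (w,user):
  L0: frame=0x30 idx=7 entry=0x34007 [P=1 RW=1 US=1 PS=0]
  L1: frame=0x34 idx=4 entry=0x37007 [P=1 RW=1 US=1 PS=0]
  ✓ 0x378C8  — 2 lookups
#1 VA=0x406A41 (r,kernel):
  L0: frame=0x30 idx=2 entry=0x3B007 [P=1 RW=1 US=1 PS=0]
  L1: frame=0x3B idx=6 entry=0x3C007 [P=1 RW=1 US=1 PS=0]
  ✓ 0x3CA41  — 2 lookups
#2 VA=0x1A1727A (r,user):
  L0: frame=0x30 idx=13 entry=0x40007 [P=1 RW=1 US=1 PS=0]
  L1: frame=0x40 idx=23 entry=0x41007 [P=1 RW=1 US=1 PS=0]
  ✓ 0x4127A  — 2 lookups
#3 VA=0x2142DD (r,user):
  L0: frame=0x30 idx=1 entry=0x42007 [P=1 RW=1 US=1 PS=0]
  L1: frame=0x42 idx=20 entry=0x43003 [P=1 RW=1 US=0 PS=0]
  ✗ PROTECTION_VIOLATION  [2 reads]
#4 VA=0xA1C7A0 (w,user):
  L0: frame=0x30 idx=5 entry=0x44007 [P=1 RW=1 US=1 PS=0]
  L1: frame=0x44 idx=28 entry=0x48003 [P=1 RW=1 US=0 PS=0]
  ✗ PROTECTION_VIOLATION  [2 reads]
#5 VA=0xE048C8 (r,kernel):
  TLB hit vpn=0xE04 → PA=0x378C8
#6 VA=0x12030FF (w,user):
  L0: frame=0x30 idx=9 entry=0x4C007 [P=1 RW=1 US=1 PS=0]
  L1: frame=0x4C idx=3 entry=0x4D003 [P=1 RW=1 US=0 PS=0]
  ✗ PROTECTION_VIOLATION  [2 reads]
#7 VA=0x140F147 (w,kernel):
  L0: frame=0x30 idx=10 entry=0x4F007 [P=1 RW=1 US=1 PS=0]
  L1: frame=0x4F idx=15 entry=0x52007 [P=1 RW=1 US=1 PS=0]
  ✓ 0x52147  — 2 lookups

Access #7 fault: NONE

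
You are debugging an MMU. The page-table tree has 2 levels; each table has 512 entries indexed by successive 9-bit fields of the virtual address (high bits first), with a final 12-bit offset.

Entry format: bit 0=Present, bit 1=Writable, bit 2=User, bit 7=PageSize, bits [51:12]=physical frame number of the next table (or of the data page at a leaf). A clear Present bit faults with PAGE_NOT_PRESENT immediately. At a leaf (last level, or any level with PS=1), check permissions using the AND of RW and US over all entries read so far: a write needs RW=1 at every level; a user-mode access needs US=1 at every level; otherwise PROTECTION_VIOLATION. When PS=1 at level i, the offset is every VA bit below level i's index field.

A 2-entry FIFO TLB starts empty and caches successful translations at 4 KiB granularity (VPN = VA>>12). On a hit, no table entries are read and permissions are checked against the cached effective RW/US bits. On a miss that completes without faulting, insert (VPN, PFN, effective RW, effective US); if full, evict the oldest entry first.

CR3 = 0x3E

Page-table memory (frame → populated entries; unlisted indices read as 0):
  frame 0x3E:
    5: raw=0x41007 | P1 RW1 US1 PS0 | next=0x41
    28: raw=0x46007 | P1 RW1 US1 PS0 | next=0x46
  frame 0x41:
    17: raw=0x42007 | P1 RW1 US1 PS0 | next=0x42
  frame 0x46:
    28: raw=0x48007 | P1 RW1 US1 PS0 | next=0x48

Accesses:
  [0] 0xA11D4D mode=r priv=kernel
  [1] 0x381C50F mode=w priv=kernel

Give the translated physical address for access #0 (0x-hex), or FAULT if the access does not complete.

Per-access translation:
#0 VA=0xA11D4D (r,kernel):
  [0] read 0x3E idx=5: raw=0x41007 flags P=1 W=1 U=1 S=0
  [1] read 0x41 idx=17: raw=0x42007 flags P=1 W=1 U=1 S=0
  ✓ 0x42D4D  — 2 lookups
#1 VA=0x381C50F (w,kernel):
  [0] read 0x3E idx=28: raw=0x46007 flags P=1 W=1 U=1 S=0
  [1] read 0x46 idx=28: raw=0x48007 flags P=1 W=1 U=1 S=0
  ✓ 0x4850F  — 2 lookups

Access #0 PA: 0x42D4D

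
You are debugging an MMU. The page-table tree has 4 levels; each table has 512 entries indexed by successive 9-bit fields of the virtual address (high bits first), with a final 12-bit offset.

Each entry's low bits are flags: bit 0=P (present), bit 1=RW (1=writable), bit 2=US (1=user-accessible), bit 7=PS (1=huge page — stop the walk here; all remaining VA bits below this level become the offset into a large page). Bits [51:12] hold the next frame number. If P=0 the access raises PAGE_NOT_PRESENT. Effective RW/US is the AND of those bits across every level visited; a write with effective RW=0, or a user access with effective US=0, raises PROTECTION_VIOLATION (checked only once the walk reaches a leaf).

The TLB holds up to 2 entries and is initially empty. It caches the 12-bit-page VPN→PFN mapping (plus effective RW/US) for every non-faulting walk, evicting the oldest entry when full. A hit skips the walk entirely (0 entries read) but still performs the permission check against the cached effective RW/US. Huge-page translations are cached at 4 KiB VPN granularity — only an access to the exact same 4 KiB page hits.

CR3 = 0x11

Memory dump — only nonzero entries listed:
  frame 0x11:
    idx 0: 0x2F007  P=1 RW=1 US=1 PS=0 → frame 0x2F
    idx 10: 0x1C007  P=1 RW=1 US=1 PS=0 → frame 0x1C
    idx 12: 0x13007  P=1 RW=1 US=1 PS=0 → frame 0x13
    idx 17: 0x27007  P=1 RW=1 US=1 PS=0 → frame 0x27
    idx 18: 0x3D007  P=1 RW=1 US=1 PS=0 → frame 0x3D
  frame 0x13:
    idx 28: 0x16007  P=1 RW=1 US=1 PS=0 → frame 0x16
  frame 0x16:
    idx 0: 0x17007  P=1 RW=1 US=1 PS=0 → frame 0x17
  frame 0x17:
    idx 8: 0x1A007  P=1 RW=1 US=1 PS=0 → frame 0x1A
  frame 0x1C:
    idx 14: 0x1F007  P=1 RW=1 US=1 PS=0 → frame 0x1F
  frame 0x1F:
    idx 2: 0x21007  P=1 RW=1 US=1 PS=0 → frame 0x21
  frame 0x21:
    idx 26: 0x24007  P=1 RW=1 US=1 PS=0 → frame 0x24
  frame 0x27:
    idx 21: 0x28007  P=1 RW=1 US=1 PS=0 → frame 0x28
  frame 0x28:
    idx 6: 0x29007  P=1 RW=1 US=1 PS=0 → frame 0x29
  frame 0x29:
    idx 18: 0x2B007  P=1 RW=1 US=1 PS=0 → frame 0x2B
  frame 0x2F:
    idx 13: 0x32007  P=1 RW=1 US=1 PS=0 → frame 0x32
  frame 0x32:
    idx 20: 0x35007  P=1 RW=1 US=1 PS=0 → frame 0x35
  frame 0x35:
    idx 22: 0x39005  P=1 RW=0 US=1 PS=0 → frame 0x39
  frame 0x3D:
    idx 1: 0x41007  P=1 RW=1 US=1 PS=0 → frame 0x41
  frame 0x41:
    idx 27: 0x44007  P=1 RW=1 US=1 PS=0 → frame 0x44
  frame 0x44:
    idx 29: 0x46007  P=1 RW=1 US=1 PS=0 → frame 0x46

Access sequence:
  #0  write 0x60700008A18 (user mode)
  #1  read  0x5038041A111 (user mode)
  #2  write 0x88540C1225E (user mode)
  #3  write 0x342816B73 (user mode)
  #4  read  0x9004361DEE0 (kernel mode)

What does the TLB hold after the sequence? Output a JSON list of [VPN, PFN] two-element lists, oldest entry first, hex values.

Walk each access:
#0 VA=0x60700008A18 (w,user):
  [0] read 0x11 idx=12: raw=0x13007 flags P=1 W=1 U=1 S=0
  [1] read 0x13 idx=28: raw=0x16007 flags P=1 W=1 U=1 S=0
  [2] read 0x16 idx=0: raw=0x17007 flags P=1 W=1 U=1 S=0
  [3] read 0x17 idx=8: raw=0x1A007 flags P=1 W=1 U=1 S=0
  ✓ 0x1AA18  — 4 lookups
#1 VA=0x5038041A111 (r,user):
  [0] read 0x11 idx=10: raw=0x1C007 flags P=1 W=1 U=1 S=0
  [1] read 0x1C idx=14: raw=0x1F007 flags P=1 W=1 U=1 S=0
  [2] read 0x1F idx=2: raw=0x21007 flags P=1 W=1 U=1 S=0
  [3] read 0x21 idx=26: raw=0x24007 flags P=1 W=1 U=1 S=0
  ✓ 0x24111  — 4 lookups
#2 VA=0x88540C1225E (w,user):
  [0] read 0x11 idx=17: raw=0x27007 flags P=1 W=1 U=1 S=0
  [1] read 0x27 idx=21: raw=0x28007 flags P=1 W=1 U=1 S=0
  [2] read 0x28 idx=6: raw=0x29007 flags P=1 W=1 U=1 S=0
  [3] read 0x29 idx=18: raw=0x2B007 flags P=1 W=1 U=1 S=0
  ✓ 0x2B25E  — 4 lookups
#3 VA=0x342816B73 (w,user):
  [0] read 0x11 idx=0: raw=0x2F007 flags P=1 W=1 U=1 S=0
  [1] read 0x2F idx=13: raw=0x32007 flags P=1 W=1 U=1 S=0
  [2] read 0x32 idx=20: raw=0x35007 flags P=1 W=1 U=1 S=0
  [3] read 0x35 idx=22: raw=0x39005 flags P=1 W=0 U=1 S=0
  ⇒ fault: PROTECTION_VIOLATION  — 4 lookups
#4 VA=0x9004361DEE0 (r,kernel):
  [0] read 0x11 idx=18: raw=0x3D007 flags P=1 W=1 U=1 S=0
  [1] read 0x3D idx=1: raw=0x41007 flags P=1 W=1 U=1 S=0
  [2] read 0x41 idx=27: raw=0x44007 flags P=1 W=1 U=1 S=0
  [3] read 0x44 idx=29: raw=0x46007 flags P=1 W=1 U=1 S=0
  ✓ 0x46EE0  — 4 lookups

TLB: [["0x88540C12", "0x2B"], ["0x9004361D", "0x46"]]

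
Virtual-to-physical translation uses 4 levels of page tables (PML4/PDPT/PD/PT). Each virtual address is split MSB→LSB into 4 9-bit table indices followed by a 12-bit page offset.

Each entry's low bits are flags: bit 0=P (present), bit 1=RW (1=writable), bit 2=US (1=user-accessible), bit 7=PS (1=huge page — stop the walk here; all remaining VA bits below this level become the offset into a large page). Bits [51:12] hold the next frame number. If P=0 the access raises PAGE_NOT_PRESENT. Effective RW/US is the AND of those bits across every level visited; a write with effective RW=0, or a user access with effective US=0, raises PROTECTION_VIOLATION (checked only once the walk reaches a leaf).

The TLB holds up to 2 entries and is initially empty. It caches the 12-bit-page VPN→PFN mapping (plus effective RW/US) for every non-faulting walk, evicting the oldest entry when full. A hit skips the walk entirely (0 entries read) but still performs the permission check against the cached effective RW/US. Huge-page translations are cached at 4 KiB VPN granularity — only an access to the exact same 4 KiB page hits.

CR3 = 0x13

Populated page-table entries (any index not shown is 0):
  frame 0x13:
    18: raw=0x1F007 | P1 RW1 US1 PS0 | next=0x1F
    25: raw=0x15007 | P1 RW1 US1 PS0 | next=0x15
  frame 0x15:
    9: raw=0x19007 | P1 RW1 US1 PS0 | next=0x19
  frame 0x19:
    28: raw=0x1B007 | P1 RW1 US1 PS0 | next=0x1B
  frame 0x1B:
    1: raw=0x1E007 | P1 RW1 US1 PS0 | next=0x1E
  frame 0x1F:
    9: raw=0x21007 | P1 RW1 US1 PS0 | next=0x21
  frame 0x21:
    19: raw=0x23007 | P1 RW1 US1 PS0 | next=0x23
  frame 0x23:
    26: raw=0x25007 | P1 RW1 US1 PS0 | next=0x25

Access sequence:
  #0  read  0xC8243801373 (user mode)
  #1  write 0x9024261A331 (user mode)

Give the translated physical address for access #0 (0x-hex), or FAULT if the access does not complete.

Trace:
#0 VA=0xC8243801373 (r,user):
  lvl0: tbl 0x13, slot 25 ⇒ 0x15007 (P1/RW1/US1/PS0)
  lvl1: tbl 0x15, slot 9 ⇒ 0x19007 (P1/RW1/US1/PS0)
  lvl2: tbl 0x19, slot 28 ⇒ 0x1B007 (P1/RW1/US1/PS0)
  lvl3: tbl 0x1B, slot 1 ⇒ 0x1E007 (P1/RW1/US1/PS0)
  ✓ 0x1E373  — 4 lookups
#1 VA=0x9024261A331 (w,user):
  lvl0: tbl 0x13, slot 18 ⇒ 0x1F007 (P1/RW1/US1/PS0)
  lvl1: tbl 0x1F, slot 9 ⇒ 0x21007 (P1/RW1/US1/PS0)
  lvl2: tbl 0x21, slot 19 ⇒ 0x23007 (P1/RW1/US1/PS0)
  lvl3: tbl 0x23, slot 26 ⇒ 0x25007 (P1/RW1/US1/PS0)
  ✓ 0x25331  — 4 lookups

Access #0 PA: 0x1E373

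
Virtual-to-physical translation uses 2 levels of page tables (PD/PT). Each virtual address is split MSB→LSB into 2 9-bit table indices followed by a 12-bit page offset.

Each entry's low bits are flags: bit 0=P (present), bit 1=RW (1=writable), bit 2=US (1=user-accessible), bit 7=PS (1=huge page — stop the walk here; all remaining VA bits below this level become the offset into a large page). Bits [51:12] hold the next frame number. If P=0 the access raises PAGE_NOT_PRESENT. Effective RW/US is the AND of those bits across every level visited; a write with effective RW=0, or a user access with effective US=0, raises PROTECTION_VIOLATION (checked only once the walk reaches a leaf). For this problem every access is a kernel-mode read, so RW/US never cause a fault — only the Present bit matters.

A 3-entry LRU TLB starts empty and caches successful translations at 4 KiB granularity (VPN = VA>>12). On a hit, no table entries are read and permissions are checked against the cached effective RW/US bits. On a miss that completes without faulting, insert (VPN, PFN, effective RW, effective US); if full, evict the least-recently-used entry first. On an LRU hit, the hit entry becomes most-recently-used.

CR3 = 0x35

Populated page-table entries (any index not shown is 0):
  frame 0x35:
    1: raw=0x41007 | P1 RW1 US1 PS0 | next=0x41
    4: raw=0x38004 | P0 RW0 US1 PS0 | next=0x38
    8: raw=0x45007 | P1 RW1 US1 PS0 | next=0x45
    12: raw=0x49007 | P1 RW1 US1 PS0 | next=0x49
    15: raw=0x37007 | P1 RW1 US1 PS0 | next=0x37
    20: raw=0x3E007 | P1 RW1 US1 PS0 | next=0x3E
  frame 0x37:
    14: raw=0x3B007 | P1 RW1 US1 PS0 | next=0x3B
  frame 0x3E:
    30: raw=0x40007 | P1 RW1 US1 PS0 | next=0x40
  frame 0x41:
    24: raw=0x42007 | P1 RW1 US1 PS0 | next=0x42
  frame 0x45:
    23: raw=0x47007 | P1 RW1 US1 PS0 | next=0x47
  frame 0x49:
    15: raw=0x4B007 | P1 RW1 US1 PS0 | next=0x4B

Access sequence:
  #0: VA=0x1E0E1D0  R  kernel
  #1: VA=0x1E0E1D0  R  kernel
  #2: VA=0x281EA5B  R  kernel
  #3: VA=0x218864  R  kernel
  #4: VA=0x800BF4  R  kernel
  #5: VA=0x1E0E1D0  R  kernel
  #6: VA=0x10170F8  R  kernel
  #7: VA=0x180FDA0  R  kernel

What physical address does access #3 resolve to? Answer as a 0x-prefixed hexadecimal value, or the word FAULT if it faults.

Per-access translation:
#0 VA=0x1E0E1D0 (r,kernel):
  L0: frame=0x35 idx=15 entry=0x37007 [P=1 RW=1 US=1 PS=0]
  L1: frame=0x37 idx=14 entry=0x3B007 [P=1 RW=1 US=1 PS=0]
  ⇒ phys 0x3B1D0  [2 reads]
#1 VA=0x1E0E1D0 (r,kernel):
  TLB hit vpn=0x1E0E → PA=0x3B1D0
#2 VA=0x281EA5B (r,kernel):
  L0: frame=0x35 idx=20 entry=0x3E007 [P=1 RW=1 US=1 PS=0]
  L1: frame=0x3E idx=30 entry=0x40007 [P=1 RW=1 US=1 PS=0]
  ⇒ phys 0x40A5B  [2 reads]
#3 VA=0x218864 (r,kernel):
  L0: frame=0x35 idx=1 entry=0x41007 [P=1 RW=1 US=1 PS=0]
  L1: frame=0x41 idx=24 entry=0x42007 [P=1 RW=1 US=1 PS=0]
  ⇒ phys 0x42864  [2 reads]
#4 VA=0x800BF4 (r,kernel):
  L0: frame=0x35 idx=4 entry=0x38004 [P=0 RW=0 US=1 PS=0]
  ⇒ fault: PAGE_NOT_PRESENT  — 1 lookups
#5 VA=0x1E0E1D0 (r,kernel):
  TLB hit vpn=0x1E0E → PA=0x3B1D0
#6 VA=0x10170F8 (r,kernel):
  L0: frame=0x35 idx=8 entry=0x45007 [P=1 RW=1 US=1 PS=0]
  L1: frame=0x45 idx=23 entry=0x47007 [P=1 RW=1 US=1 PS=0]
  ⇒ phys 0x470F8  [2 reads]
#7 VA=0x180FDA0 (r,kernel):
  L0: frame=0x35 idx=12 entry=0x49007 [P=1 RW=1 US=1 PS=0]
  L1: frame=0x49 idx=15 entry=0x4B007 [P=1 RW=1 US=1 PS=0]
  ⇒ phys 0x4BDA0  [2 reads]

Access #3 PA: 0x42864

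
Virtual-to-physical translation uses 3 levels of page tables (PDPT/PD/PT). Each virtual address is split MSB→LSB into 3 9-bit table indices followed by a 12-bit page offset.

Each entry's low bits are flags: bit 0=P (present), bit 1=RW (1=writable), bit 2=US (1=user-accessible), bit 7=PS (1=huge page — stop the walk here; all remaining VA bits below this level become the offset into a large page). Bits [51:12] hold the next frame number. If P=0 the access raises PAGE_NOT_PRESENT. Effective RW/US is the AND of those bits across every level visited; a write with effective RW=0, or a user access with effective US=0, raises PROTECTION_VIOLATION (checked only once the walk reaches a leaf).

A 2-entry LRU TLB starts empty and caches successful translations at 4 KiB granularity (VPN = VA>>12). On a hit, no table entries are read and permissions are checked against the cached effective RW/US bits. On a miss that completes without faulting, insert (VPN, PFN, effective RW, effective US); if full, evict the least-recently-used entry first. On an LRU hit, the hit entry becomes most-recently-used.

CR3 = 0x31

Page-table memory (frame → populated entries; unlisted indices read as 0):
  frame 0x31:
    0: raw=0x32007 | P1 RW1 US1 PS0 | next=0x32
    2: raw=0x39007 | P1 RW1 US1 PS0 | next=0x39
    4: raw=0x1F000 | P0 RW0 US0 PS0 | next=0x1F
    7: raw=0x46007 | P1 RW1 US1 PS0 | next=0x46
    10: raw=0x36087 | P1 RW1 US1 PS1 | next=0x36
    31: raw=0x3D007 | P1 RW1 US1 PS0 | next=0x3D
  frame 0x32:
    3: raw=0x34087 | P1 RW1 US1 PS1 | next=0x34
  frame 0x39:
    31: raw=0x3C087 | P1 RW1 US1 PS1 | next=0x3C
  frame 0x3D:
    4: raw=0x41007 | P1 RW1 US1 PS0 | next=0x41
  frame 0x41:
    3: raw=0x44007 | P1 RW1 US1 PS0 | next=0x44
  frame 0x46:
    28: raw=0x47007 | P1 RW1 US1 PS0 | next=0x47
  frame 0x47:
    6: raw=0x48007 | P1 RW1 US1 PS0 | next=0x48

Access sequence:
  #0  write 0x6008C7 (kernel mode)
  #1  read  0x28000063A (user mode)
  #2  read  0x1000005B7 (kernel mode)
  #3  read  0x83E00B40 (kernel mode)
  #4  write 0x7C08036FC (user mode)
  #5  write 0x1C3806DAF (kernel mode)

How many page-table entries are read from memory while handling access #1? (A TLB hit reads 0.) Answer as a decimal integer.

Trace:
#0 VA=0x6008C7 (w,kernel):
  L0 @0x31[0] → 0x32007  P=1,RW=1,US=1,PS=0
  L1 @0x32[3] → 0x34087  P=1,RW=1,US=1,PS=1
  ✓ 0x348C7 (huge @L1)  — 2 lookups
#1 VA=0x28000063A (r,user):
  L0 @0x31[10] → 0x36087  P=1,RW=1,US=1,PS=1
  ✓ 0x3663A (huge @L0)  — 1 lookups
#2 VA=0x1000005B7 (r,kernel):
  L0 @0x31[4] → 0x1F000  P=0,RW=0,US=0,PS=0
  ⇒ fault: PAGE_NOT_PRESENT  — 1 lookups
#3 VA=0x83E00B40 (r,kernel):
  L0 @0x31[2] → 0x39007  P=1,RW=1,US=1,PS=0
  L1 @0x39[31] → 0x3C087  P=1,RW=1,US=1,PS=1
  ✓ 0x3CB40 (huge @L1)  — 2 lookups
#4 VA=0x7C08036FC (w,user):
  L0 @0x31[31] → 0x3D007  P=1,RW=1,US=1,PS=0
  L1 @0x3D[4] → 0x41007  P=1,RW=1,US=1,PS=0
  L2 @0x41[3] → 0x44007  P=1,RW=1,US=1,PS=0
  ✓ 0x446FC  — 3 lookups
#5 VA=0x1C3806DAF (w,kernel):
  L0 @0x31[7] → 0x46007  P=1,RW=1,US=1,PS=0
  L1 @0x46[28] → 0x47007  P=1,RW=1,US=1,PS=0
  L2 @0x47[6] → 0x48007  P=1,RW=1,US=1,PS=0
  ✓ 0x48DAF  — 3 lookups

Entries read for #1: 1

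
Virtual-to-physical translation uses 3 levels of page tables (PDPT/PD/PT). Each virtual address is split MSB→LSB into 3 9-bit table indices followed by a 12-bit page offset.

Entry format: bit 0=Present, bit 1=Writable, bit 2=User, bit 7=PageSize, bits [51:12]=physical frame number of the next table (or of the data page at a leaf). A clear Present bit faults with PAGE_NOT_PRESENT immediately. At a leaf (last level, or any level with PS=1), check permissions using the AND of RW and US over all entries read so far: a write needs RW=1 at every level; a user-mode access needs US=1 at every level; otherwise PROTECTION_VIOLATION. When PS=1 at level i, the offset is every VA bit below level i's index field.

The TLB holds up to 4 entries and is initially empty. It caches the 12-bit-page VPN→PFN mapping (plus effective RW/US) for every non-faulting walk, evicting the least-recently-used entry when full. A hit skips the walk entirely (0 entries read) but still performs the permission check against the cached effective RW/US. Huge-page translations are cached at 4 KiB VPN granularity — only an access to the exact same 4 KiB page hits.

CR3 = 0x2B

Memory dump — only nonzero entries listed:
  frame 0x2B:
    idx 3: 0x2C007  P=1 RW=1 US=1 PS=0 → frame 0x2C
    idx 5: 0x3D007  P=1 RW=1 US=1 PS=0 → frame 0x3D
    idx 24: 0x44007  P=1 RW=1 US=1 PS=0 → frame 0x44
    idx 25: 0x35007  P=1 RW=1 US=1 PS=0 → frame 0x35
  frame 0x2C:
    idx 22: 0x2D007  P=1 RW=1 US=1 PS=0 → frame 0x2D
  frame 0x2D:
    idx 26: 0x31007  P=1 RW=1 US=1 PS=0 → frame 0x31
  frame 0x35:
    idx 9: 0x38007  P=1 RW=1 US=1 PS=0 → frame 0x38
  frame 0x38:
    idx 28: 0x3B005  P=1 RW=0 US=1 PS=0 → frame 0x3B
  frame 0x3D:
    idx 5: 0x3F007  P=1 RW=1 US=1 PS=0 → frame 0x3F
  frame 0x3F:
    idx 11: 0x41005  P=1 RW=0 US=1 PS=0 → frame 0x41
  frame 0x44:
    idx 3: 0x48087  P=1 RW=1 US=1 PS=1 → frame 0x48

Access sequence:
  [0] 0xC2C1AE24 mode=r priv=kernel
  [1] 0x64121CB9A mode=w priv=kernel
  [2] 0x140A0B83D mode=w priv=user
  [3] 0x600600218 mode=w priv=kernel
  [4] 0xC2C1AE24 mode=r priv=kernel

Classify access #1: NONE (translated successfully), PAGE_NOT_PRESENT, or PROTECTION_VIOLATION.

Per-access translation:
#0 VA=0xC2C1AE24 (r,kernel):
  L0: frame=0x2B idx=3 entry=0x2C007 [P=1 RW=1 US=1 PS=0]
  L1: frame=0x2C idx=22 entry=0x2D007 [P=1 RW=1 US=1 PS=0]
  L2: frame=0x2D idx=26 entry=0x31007 [P=1 RW=1 US=1 PS=0]
  ✓ 0x31E24  — 3 lookups
#1 VA=0x64121CB9A (w,kernel):
  L0: frame=0x2B idx=25 entry=0x35007 [P=1 RW=1 US=1 PS=0]
  L1: frame=0x35 idx=9 entry=0x38007 [P=1 RW=1 US=1 PS=0]
  L2: frame=0x38 idx=28 entry=0x3B005 [P=1 RW=0 US=1 PS=0]
  → PROTECTION_VIOLATION  (3 entries read)
#2 VA=0x140A0B83D (w,user):
  L0: frame=0x2B idx=5 entry=0x3D007 [P=1 RW=1 US=1 PS=0]
  L1: frame=0x3D idx=5 entry=0x3F007 [P=1 RW=1 US=1 PS=0]
  L2: frame=0x3F idx=11 entry=0x41005 [P=1 RW=0 US=1 PS=0]
  → PROTECTION_VIOLATION  (3 entries read)
#3 VA=0x600600218 (w,kernel):
  L0: frame=0x2B idx=24 entry=0x44007 [P=1 RW=1 US=1 PS=0]
  L1: frame=0x44 idx=3 entry=0x48087 [P=1 RW=1 US=1 PS=1]
  ✓ 0x48218 (huge @L1)  — 2 lookups
#4 VA=0xC2C1AE24 (r,kernel):
  TLB hit vpn=0xC2C1A → PA=0x31E24

Access #1 fault: PROTECTION_VIOLATION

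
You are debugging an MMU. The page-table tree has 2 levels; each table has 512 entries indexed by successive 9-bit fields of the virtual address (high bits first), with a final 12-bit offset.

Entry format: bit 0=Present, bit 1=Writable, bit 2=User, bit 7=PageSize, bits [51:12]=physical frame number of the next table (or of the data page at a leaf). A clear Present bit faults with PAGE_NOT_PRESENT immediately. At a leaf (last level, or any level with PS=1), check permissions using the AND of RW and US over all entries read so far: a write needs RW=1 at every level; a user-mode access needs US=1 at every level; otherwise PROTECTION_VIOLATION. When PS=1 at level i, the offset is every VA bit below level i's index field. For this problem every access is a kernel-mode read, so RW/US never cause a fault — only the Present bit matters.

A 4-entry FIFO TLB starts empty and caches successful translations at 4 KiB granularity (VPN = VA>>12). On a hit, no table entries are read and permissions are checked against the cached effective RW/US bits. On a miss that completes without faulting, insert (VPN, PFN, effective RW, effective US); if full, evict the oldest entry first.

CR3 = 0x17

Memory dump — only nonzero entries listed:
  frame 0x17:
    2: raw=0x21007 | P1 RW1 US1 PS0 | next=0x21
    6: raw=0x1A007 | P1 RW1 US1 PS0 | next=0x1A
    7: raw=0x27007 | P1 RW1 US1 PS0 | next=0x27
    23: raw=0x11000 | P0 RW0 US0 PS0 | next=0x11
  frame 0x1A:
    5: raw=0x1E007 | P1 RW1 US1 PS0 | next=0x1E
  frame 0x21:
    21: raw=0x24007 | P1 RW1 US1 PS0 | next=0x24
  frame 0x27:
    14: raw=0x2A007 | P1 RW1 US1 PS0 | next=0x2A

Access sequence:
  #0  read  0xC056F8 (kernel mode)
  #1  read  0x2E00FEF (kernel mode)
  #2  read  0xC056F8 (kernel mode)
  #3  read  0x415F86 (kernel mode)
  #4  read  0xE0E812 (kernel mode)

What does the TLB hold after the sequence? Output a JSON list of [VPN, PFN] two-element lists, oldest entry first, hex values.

Walk each access:
#0 VA=0xC056F8 (r,kernel):
  L0: frame=0x17 idx=6 entry=0x1A007 [P=1 RW=1 US=1 PS=0]
  L1: frame=0x1A idx=5 entry=0x1E007 [P=1 RW=1 US=1 PS=0]
  ⇒ phys 0x1E6F8  [2 reads]
#1 VA=0x2E00FEF (r,kernel):
  L0: frame=0x17 idx=23 entry=0x11000 [P=0 RW=0 US=0 PS=0]
  ✗ PAGE_NOT_PRESENT  [1 reads]
#2 VA=0xC056F8 (r,kernel):
  TLB hit vpn=0xC05 → PA=0x1E6F8
#3 VA=0x415F86 (r,kernel):
  L0: frame=0x17 idx=2 entry=0x21007 [P=1 RW=1 US=1 PS=0]
  L1: frame=0x21 idx=21 entry=0x24007 [P=1 RW=1 US=1 PS=0]
  ⇒ phys 0x24F86  [2 reads]
#4 VA=0xE0E812 (r,kernel):
  L0: frame=0x17 idx=7 entry=0x27007 [P=1 RW=1 US=1 PS=0]
  L1: frame=0x27 idx=14 entry=0x2A007 [P=1 RW=1 US=1 PS=0]
  ⇒ phys 0x2A812  [2 reads]

TLB: [["0xC05", "0x1E"], ["0x415", "0x24"], ["0xE0E", "0x2A"]]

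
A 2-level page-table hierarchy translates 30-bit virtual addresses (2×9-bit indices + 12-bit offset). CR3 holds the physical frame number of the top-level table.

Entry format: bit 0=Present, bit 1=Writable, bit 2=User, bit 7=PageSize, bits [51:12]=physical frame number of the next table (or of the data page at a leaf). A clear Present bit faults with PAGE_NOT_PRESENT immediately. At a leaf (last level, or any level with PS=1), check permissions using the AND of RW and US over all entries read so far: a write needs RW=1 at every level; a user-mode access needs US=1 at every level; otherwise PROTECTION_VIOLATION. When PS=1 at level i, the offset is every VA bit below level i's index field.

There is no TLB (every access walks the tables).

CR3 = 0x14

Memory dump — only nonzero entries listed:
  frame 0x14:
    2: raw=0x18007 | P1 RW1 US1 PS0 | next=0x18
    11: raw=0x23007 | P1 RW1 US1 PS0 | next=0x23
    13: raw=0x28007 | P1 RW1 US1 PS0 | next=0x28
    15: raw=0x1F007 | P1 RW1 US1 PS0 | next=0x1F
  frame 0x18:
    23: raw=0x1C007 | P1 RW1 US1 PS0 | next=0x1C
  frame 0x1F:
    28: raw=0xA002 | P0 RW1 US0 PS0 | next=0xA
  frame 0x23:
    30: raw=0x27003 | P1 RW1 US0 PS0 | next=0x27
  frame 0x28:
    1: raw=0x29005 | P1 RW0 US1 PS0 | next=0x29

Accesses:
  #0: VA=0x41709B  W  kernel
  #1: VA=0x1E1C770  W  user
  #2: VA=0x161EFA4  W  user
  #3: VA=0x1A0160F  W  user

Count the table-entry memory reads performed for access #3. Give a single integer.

Per-access translation:
#0 VA=0x41709B (w,kernel):
  L0: frame=0x14 idx=2 entry=0x18007 [P=1 RW=1 US=1 PS=0]
  L1: frame=0x18 idx=23 entry=0x1C007 [P=1 RW=1 US=1 PS=0]
  ✓ 0x1C09B  — 2 lookups
#1 VA=0x1E1C770 (w,user):
  L0: frame=0x14 idx=15 entry=0x1F007 [P=1 RW=1 US=1 PS=0]
  L1: frame=0x1F idx=28 entry=0xA002 [P=0 RW=1 US=0 PS=0]
  → PAGE_NOT_PRESENT  (2 entries read)
#2 VA=0x161EFA4 (w,user):
  L0: frame=0x14 idx=11 entry=0x23007 [P=1 RW=1 US=1 PS=0]
  L1: frame=0x23 idx=30 entry=0x27003 [P=1 RW=1 US=0 PS=0]
  → PROTECTION_VIOLATION  (2 entries read)
#3 VA=0x1A0160F (w,user):
  L0: frame=0x14 idx=13 entry=0x28007 [P=1 RW=1 US=1 PS=0]
  L1: frame=0x28 idx=1 entry=0x29005 [P=1 RW=0 US=1 PS=0]
  → PROTECTION_VIOLATION  (2 entries read)

Entries read for #3: 2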